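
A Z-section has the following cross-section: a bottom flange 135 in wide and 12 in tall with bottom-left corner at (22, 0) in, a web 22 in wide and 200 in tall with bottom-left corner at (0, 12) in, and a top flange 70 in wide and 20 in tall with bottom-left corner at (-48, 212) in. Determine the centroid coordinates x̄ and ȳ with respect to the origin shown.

x̄ = 23.61 in, ȳ = 109.61 in

Part | A | x̄ᵢ | ȳᵢ | A·x̄ᵢ | A·ȳᵢ
bottom flange | 1620.00 | 89.50 | 6.00 | 144990.00 | 9720.00
web | 4400.00 | 11.00 | 112.00 | 48400.00 | 492800.00
top flange | 1400.00 | -13.00 | 222.00 | -18200.00 | 310800.00
Σ | 7420.00 |  |  | 175190.00 | 813320.00
x̄ = 175190.00 / 7420.00 = 23.61 in
ȳ = 813320.00 / 7420.00 = 109.61 in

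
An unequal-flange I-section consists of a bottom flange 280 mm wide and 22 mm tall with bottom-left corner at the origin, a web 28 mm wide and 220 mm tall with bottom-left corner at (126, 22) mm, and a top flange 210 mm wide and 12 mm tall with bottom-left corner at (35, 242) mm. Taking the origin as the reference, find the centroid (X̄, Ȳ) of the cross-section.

X̄ = 140.00 mm, Ȳ = 101.47 mm

bottom flange: A = 280 × 22 = 6160.00, centroid at (140.00, 11.00).
web: A = 28 × 220 = 6160.00, centroid at (140.00, 132.00).
top flange: A = 210 × 12 = 2520.00, centroid at (140.00, 248.00).
ΣA = 14840.00 mm²
ΣAX̄ = (6160.00)(140.00) + (6160.00)(140.00) + (2520.00)(140.00) = 2077600.00 mm³
ΣAȲ = (6160.00)(11.00) + (6160.00)(132.00) + (2520.00)(248.00) = 1505840.00 mm³
X̄ = 2077600.00 / 14840.00 = 140.00 mm
Ȳ = 1505840.00 / 14840.00 = 101.47 mm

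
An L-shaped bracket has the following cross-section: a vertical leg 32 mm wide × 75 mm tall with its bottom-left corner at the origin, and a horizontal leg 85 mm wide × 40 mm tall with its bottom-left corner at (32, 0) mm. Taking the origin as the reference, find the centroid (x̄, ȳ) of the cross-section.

vertical leg: A = 32 × 75 = 2400.00, centroid at (16.00, 37.50).
horizontal leg: A = 85 × 40 = 3400.00, centroid at (74.50, 20.00).
ΣA = 5800.00 mm², ΣAx̄ = 291700.00 mm³, ΣAȳ = 158000.00 mm³.
x̄ = 291700.00/5800.00 = 50.29 mm; ȳ = 158000.00/5800.00 = 27.24 mm.

x̄ = 50.29 mm, ȳ = 27.24 mm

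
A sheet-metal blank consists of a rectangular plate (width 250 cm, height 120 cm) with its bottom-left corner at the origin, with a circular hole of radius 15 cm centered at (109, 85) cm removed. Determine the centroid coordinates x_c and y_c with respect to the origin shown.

x_c = 125.39 cm, y_c = 59.40 cm

plate: A = 250 × 120 = 30000.00, centroid at (125.00, 60.00).
hole: A = −π·15² = -706.86, centroid at (109.00, 85.00).
ΣA = 29293.14 cm²
ΣAx_c = (30000.00)(125.00) + (-706.86)(109.00) = 3672952.44 cm³
ΣAy_c = (30000.00)(60.00) + (-706.86)(85.00) = 1739917.04 cm³
x_c = 3672952.44 / 29293.14 = 125.39 cm
y_c = 1739917.04 / 29293.14 = 59.40 cm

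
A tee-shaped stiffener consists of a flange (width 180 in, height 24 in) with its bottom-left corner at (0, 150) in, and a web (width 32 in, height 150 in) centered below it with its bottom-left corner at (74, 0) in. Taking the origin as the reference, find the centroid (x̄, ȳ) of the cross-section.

x̄ = 90.00 in, ȳ = 116.21 in

web: A = 32 × 150 = 4800.00, centroid at (90.00, 75.00).
flange: A = 180 × 24 = 4320.00, centroid at (90.00, 162.00).
ΣA = 9120.00 in², ΣAx̄ = 820800.00 in³, ΣAȳ = 1059840.00 in³.
x̄ = 820800.00/9120.00 = 90.00 in; ȳ = 1059840.00/9120.00 = 116.21 in.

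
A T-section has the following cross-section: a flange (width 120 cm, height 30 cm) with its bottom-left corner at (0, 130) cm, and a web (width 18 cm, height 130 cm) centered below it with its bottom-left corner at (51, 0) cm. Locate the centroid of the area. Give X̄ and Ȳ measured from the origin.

X̄ = 60.00 cm, Ȳ = 113.48 cm

web: A = 18 × 130 = 2340.00, centroid at (60.00, 65.00).
flange: A = 120 × 30 = 3600.00, centroid at (60.00, 145.00).
ΣA = 5940.00 cm², ΣAX̄ = 356400.00 cm³, ΣAȲ = 674100.00 cm³.
X̄ = 356400.00/5940.00 = 60.00 cm; Ȳ = 674100.00/5940.00 = 113.48 cm.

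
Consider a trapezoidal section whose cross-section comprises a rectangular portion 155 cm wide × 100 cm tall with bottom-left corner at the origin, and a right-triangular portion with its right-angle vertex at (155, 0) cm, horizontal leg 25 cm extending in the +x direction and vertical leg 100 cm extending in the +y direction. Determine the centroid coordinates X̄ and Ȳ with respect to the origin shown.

X̄ = 83.91 cm, Ȳ = 48.76 cm

rectangular portion: A = 155 × 100 = 15500.00, centroid at (77.50, 50.00).
triangular portion: A = ½·25·100 = 1250.00, centroid at (163.33, 33.33).
ΣA = 16750.00 cm², ΣAX̄ = 1405416.67 cm³, ΣAȲ = 816666.67 cm³.
X̄ = 1405416.67/16750.00 = 83.91 cm; Ȳ = 816666.67/16750.00 = 48.76 cm.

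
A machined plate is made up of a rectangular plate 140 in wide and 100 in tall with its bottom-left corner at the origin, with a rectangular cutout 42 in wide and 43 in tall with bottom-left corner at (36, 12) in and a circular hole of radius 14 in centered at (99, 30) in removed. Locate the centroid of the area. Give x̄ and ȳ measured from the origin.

x̄ = 70.49 in, ȳ = 53.64 in

plate: A = 140 × 100 = 14000.00, centroid at (70.00, 50.00).
hole 1: A = −(42 × 43) = -1806.00, centroid at (57.00, 33.50).
hole 2: A = −π·14² = -615.75, centroid at (99.00, 30.00).
ΣA = 11578.25 in², ΣAx̄ = 816098.54 in³, ΣAȳ = 621026.44 in³.
x̄ = 816098.54/11578.25 = 70.49 in; ȳ = 621026.44/11578.25 = 53.64 in.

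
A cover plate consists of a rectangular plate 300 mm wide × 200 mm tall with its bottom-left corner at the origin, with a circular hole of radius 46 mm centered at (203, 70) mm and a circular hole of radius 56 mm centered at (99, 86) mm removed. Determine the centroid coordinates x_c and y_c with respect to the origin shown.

Part | A | x̄ᵢ | ȳᵢ | A·x̄ᵢ | A·ȳᵢ
plate | 60000.00 | 150.00 | 100.00 | 9000000.00 | 6000000.00
hole 1 | -6647.61 | 203.00 | 70.00 | -1349464.84 | -465332.70
hole 2 | -9852.03 | 99.00 | 86.00 | -975351.42 | -847274.97
Σ | 43500.36 |  |  | 6675183.74 | 4687392.32
x_c = 6675183.74 / 43500.36 = 153.45 mm
y_c = 4687392.32 / 43500.36 = 107.76 mm

x_c = 153.45 mm, y_c = 107.76 mm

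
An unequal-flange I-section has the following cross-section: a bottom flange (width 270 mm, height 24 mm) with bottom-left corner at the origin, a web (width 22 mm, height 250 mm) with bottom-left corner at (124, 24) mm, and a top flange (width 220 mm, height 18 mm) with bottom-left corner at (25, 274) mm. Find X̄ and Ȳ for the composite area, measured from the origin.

X̄ = 135.00 mm, Ȳ = 126.60 mm

Part | A | x̄ᵢ | ȳᵢ | A·x̄ᵢ | A·ȳᵢ
bottom flange | 6480.00 | 135.00 | 12.00 | 874800.00 | 77760.00
web | 5500.00 | 135.00 | 149.00 | 742500.00 | 819500.00
top flange | 3960.00 | 135.00 | 283.00 | 534600.00 | 1120680.00
Σ | 15940.00 |  |  | 2151900.00 | 2017940.00
X̄ = 2151900.00 / 15940.00 = 135.00 mm
Ȳ = 2017940.00 / 15940.00 = 126.60 mm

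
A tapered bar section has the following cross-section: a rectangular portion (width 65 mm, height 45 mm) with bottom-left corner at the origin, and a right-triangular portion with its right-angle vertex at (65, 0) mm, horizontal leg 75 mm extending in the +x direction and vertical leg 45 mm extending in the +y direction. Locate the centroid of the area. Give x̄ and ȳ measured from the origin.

x̄ = 53.54 mm, ȳ = 19.76 mm

rectangular portion: A = 65 × 45 = 2925.00, centroid at (32.50, 22.50).
triangular portion: A = ½·75·45 = 1687.50, centroid at (90.00, 15.00).
ΣA = 4612.50 mm², ΣAx̄ = 246937.50 mm³, ΣAȳ = 91125.00 mm³.
x̄ = 246937.50/4612.50 = 53.54 mm; ȳ = 91125.00/4612.50 = 19.76 mm.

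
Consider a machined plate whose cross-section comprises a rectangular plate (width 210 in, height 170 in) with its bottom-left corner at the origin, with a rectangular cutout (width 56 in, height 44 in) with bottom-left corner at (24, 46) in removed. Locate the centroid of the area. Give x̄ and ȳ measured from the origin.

plate: A = 210 × 170 = 35700.00, centroid at (105.00, 85.00).
hole: A = −(56 × 44) = -2464.00, centroid at (52.00, 68.00).
ΣA = 33236.00 in², ΣAx̄ = 3620372.00 in³, ΣAȳ = 2866948.00 in³.
x̄ = 3620372.00/33236.00 = 108.93 in; ȳ = 2866948.00/33236.00 = 86.26 in.

x̄ = 108.93 in, ȳ = 86.26 in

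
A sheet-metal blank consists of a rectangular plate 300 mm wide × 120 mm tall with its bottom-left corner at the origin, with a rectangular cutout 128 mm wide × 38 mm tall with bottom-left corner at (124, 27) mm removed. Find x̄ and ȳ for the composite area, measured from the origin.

plate: A = 300 × 120 = 36000.00, centroid at (150.00, 60.00).
hole: A = −(128 × 38) = -4864.00, centroid at (188.00, 46.00).
ΣA = 31136.00 mm², ΣAx̄ = 4485568.00 mm³, ΣAȳ = 1936256.00 mm³.
x̄ = 4485568.00/31136.00 = 144.06 mm; ȳ = 1936256.00/31136.00 = 62.19 mm.

x̄ = 144.06 mm, ȳ = 62.19 mm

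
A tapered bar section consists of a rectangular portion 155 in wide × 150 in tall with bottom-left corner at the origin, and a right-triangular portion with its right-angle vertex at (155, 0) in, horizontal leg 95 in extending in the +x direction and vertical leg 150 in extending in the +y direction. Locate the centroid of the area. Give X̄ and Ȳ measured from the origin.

rectangular portion: A = 155 × 150 = 23250.00, centroid at (77.50, 75.00).
triangular portion: A = ½·95·150 = 7125.00, centroid at (186.67, 50.00).
ΣA = 30375.00 in², ΣAX̄ = 3131875.00 in³, ΣAȲ = 2100000.00 in³.
X̄ = 3131875.00/30375.00 = 103.11 in; Ȳ = 2100000.00/30375.00 = 69.14 in.

X̄ = 103.11 in, Ȳ = 69.14 in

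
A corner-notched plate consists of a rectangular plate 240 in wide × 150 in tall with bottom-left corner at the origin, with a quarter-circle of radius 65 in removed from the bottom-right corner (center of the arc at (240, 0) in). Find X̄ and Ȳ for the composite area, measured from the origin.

plate: A = 240 × 150 = 36000.00, centroid at (120.00, 75.00).
removed quarter-circle: A = −¼π·65² = -3318.31, centroid at (212.41, 27.59).
ΣA = 32681.69 in², ΣAX̄ = 3615147.93 in³, ΣAȲ = 2608458.33 in³.
X̄ = 3615147.93/32681.69 = 110.62 in; Ȳ = 2608458.33/32681.69 = 79.81 in.

X̄ = 110.62 in, Ȳ = 79.81 in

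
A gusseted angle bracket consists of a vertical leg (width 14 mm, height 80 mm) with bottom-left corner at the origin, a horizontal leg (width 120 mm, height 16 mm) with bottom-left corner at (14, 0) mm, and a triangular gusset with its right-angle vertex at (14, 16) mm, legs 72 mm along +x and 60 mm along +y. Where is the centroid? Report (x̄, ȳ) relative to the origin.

x̄ = 44.62 mm, ȳ = 26.52 mm

Part | A | x̄ᵢ | ȳᵢ | A·x̄ᵢ | A·ȳᵢ
vertical leg | 1120.00 | 7.00 | 40.00 | 7840.00 | 44800.00
horizontal leg | 1920.00 | 74.00 | 8.00 | 142080.00 | 15360.00
gusset | 2160.00 | 38.00 | 36.00 | 82080.00 | 77760.00
Σ | 5200.00 |  |  | 232000.00 | 137920.00
x̄ = 232000.00 / 5200.00 = 44.62 mm
ȳ = 137920.00 / 5200.00 = 26.52 mm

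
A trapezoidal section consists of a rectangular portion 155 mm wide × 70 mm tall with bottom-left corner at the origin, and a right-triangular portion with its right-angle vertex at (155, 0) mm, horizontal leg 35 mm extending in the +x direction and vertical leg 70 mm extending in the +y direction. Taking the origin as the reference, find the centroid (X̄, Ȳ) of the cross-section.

X̄ = 86.55 mm, Ȳ = 33.82 mm

rectangular portion: A = 155 × 70 = 10850.00, centroid at (77.50, 35.00).
triangular portion: A = ½·35·70 = 1225.00, centroid at (166.67, 23.33).
ΣA = 12075.00 mm²
ΣAX̄ = (10850.00)(77.50) + (1225.00)(166.67) = 1045041.67 mm³
ΣAȲ = (10850.00)(35.00) + (1225.00)(23.33) = 408333.33 mm³
X̄ = 1045041.67 / 12075.00 = 86.55 mm
Ȳ = 408333.33 / 12075.00 = 33.82 mm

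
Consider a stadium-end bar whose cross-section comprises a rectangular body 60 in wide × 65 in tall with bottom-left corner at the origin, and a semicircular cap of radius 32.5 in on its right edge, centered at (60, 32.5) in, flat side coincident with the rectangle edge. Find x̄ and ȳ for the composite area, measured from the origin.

Part | A | x̄ᵢ | ȳᵢ | A·x̄ᵢ | A·ȳᵢ
rectangular body | 3900.00 | 30.00 | 32.50 | 117000.00 | 126750.00
semicircular end | 1659.15 | 73.79 | 32.50 | 122434.63 | 53922.49
Σ | 5559.15 |  |  | 239434.63 | 180672.49
x̄ = 239434.63 / 5559.15 = 43.07 in
ȳ = 180672.49 / 5559.15 = 32.50 in

x̄ = 43.07 in, ȳ = 32.50 in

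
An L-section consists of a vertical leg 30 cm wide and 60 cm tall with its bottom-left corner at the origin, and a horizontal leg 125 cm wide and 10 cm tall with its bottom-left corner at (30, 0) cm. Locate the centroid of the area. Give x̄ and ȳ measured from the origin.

vertical leg: A = 30 × 60 = 1800.00, centroid at (15.00, 30.00).
horizontal leg: A = 125 × 10 = 1250.00, centroid at (92.50, 5.00).
ΣA = 3050.00 cm², ΣAx̄ = 142625.00 cm³, ΣAȳ = 60250.00 cm³.
x̄ = 142625.00/3050.00 = 46.76 cm; ȳ = 60250.00/3050.00 = 19.75 cm.

x̄ = 46.76 cm, ȳ = 19.75 cm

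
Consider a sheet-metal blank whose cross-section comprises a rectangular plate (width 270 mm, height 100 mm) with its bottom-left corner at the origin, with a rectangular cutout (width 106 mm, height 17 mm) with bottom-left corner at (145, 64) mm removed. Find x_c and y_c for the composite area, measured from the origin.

x_c = 130.49 mm, y_c = 48.39 mm

plate: A = 270 × 100 = 27000.00, centroid at (135.00, 50.00).
hole: A = −(106 × 17) = -1802.00, centroid at (198.00, 72.50).
ΣA = 25198.00 mm², ΣAx_c = 3288204.00 mm³, ΣAy_c = 1219355.00 mm³.
x_c = 3288204.00/25198.00 = 130.49 mm; y_c = 1219355.00/25198.00 = 48.39 mm.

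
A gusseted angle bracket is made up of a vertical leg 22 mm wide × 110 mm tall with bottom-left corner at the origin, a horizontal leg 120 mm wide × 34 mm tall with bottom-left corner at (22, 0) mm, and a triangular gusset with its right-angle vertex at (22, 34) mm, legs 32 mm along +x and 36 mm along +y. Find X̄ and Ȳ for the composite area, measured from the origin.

vertical leg: A = 22 × 110 = 2420.00, centroid at (11.00, 55.00).
horizontal leg: A = 120 × 34 = 4080.00, centroid at (82.00, 17.00).
gusset: A = ½·32·36 = 576.00, centroid at (32.67, 46.00).
ΣA = 7076.00 mm²
ΣAX̄ = (2420.00)(11.00) + (4080.00)(82.00) + (576.00)(32.67) = 379996.00 mm³
ΣAȲ = (2420.00)(55.00) + (4080.00)(17.00) + (576.00)(46.00) = 228956.00 mm³
X̄ = 379996.00 / 7076.00 = 53.70 mm
Ȳ = 228956.00 / 7076.00 = 32.36 mm

X̄ = 53.70 mm, Ȳ = 32.36 mm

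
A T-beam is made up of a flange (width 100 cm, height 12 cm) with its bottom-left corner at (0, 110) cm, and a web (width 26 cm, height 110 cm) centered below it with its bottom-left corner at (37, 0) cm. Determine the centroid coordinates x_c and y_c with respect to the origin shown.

Part | A | x̄ᵢ | ȳᵢ | A·x̄ᵢ | A·ȳᵢ
web | 2860.00 | 50.00 | 55.00 | 143000.00 | 157300.00
flange | 1200.00 | 50.00 | 116.00 | 60000.00 | 139200.00
Σ | 4060.00 |  |  | 203000.00 | 296500.00
x_c = 203000.00 / 4060.00 = 50.00 cm
y_c = 296500.00 / 4060.00 = 73.03 cm

x_c = 50.00 cm, y_c = 73.03 cm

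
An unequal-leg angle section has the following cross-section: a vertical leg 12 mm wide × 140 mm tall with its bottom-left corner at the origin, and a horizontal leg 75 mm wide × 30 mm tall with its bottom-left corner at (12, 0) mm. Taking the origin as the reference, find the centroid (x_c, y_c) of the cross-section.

x_c = 30.90 mm, y_c = 38.51 mm

vertical leg: A = 12 × 140 = 1680.00, centroid at (6.00, 70.00).
horizontal leg: A = 75 × 30 = 2250.00, centroid at (49.50, 15.00).
ΣA = 3930.00 mm², ΣAx_c = 121455.00 mm³, ΣAy_c = 151350.00 mm³.
x_c = 121455.00/3930.00 = 30.90 mm; y_c = 151350.00/3930.00 = 38.51 mm.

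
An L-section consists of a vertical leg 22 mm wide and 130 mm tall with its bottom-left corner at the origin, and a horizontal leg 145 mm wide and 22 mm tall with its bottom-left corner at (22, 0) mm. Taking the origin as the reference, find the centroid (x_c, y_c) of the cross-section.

Part | A | x̄ᵢ | ȳᵢ | A·x̄ᵢ | A·ȳᵢ
vertical leg | 2860.00 | 11.00 | 65.00 | 31460.00 | 185900.00
horizontal leg | 3190.00 | 94.50 | 11.00 | 301455.00 | 35090.00
Σ | 6050.00 |  |  | 332915.00 | 220990.00
x_c = 332915.00 / 6050.00 = 55.03 mm
y_c = 220990.00 / 6050.00 = 36.53 mm

x_c = 55.03 mm, y_c = 36.53 mm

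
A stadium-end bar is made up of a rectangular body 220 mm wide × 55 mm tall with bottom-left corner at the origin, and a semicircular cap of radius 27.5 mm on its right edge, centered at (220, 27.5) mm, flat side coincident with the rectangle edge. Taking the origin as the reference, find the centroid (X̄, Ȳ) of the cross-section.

rectangular body: A = 220 × 55 = 12100.00, centroid at (110.00, 27.50).
semicircular end: A = ½π·27.5² = 1187.91, centroid at (231.67, 27.50).
ΣA = 13287.91 mm², ΣAX̄ = 1606205.82 mm³, ΣAȲ = 365417.65 mm³.
X̄ = 1606205.82/13287.91 = 120.88 mm; Ȳ = 365417.65/13287.91 = 27.50 mm.

X̄ = 120.88 mm, Ȳ = 27.50 mm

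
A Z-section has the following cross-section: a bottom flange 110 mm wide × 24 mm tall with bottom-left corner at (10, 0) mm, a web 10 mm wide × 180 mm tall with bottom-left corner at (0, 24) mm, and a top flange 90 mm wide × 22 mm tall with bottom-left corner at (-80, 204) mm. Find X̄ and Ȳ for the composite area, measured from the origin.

Part | A | x̄ᵢ | ȳᵢ | A·x̄ᵢ | A·ȳᵢ
bottom flange | 2640.00 | 65.00 | 12.00 | 171600.00 | 31680.00
web | 1800.00 | 5.00 | 114.00 | 9000.00 | 205200.00
top flange | 1980.00 | -35.00 | 215.00 | -69300.00 | 425700.00
Σ | 6420.00 |  |  | 111300.00 | 662580.00
X̄ = 111300.00 / 6420.00 = 17.34 mm
Ȳ = 662580.00 / 6420.00 = 103.21 mm

X̄ = 17.34 mm, Ȳ = 103.21 mm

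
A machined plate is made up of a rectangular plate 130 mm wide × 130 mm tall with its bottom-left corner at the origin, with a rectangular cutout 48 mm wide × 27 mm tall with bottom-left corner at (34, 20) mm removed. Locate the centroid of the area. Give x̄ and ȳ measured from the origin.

x̄ = 65.58 mm, ȳ = 67.62 mm

plate: A = 130 × 130 = 16900.00, centroid at (65.00, 65.00).
hole: A = −(48 × 27) = -1296.00, centroid at (58.00, 33.50).
ΣA = 15604.00 mm², ΣAx̄ = 1023332.00 mm³, ΣAȳ = 1055084.00 mm³.
x̄ = 1023332.00/15604.00 = 65.58 mm; ȳ = 1055084.00/15604.00 = 67.62 mm.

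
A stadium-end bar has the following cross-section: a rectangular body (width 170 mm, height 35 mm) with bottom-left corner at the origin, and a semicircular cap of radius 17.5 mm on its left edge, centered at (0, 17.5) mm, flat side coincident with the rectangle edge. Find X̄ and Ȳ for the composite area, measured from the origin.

X̄ = 78.09 mm, Ȳ = 17.50 mm

rectangular body: A = 170 × 35 = 5950.00, centroid at (85.00, 17.50).
semicircular end: A = ½π·17.5² = 481.06, centroid at (-7.43, 17.50).
ΣA = 6431.06 mm²
ΣAX̄ = (5950.00)(85.00) + (481.06)(-7.43) = 502177.08 mm³
ΣAȲ = (5950.00)(17.50) + (481.06)(17.50) = 112543.49 mm³
X̄ = 502177.08 / 6431.06 = 78.09 mm
Ȳ = 112543.49 / 6431.06 = 17.50 mm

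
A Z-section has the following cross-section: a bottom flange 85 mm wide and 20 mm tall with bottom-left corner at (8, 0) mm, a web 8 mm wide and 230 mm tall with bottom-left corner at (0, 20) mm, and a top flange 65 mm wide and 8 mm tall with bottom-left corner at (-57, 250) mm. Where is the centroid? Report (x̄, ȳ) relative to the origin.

Part | A | x̄ᵢ | ȳᵢ | A·x̄ᵢ | A·ȳᵢ
bottom flange | 1700.00 | 50.50 | 10.00 | 85850.00 | 17000.00
web | 1840.00 | 4.00 | 135.00 | 7360.00 | 248400.00
top flange | 520.00 | -24.50 | 254.00 | -12740.00 | 132080.00
Σ | 4060.00 |  |  | 80470.00 | 397480.00
x̄ = 80470.00 / 4060.00 = 19.82 mm
ȳ = 397480.00 / 4060.00 = 97.90 mm

x̄ = 19.82 mm, ȳ = 97.90 mm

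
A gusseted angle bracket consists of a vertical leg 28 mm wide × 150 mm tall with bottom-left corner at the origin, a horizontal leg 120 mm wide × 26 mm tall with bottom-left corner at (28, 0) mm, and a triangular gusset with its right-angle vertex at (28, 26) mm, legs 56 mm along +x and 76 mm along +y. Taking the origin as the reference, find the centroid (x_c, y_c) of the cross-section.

vertical leg: A = 28 × 150 = 4200.00, centroid at (14.00, 75.00).
horizontal leg: A = 120 × 26 = 3120.00, centroid at (88.00, 13.00).
gusset: A = ½·56·76 = 2128.00, centroid at (46.67, 51.33).
ΣA = 9448.00 mm²
ΣAx_c = (4200.00)(14.00) + (3120.00)(88.00) + (2128.00)(46.67) = 432666.67 mm³
ΣAy_c = (4200.00)(75.00) + (3120.00)(13.00) + (2128.00)(51.33) = 464797.33 mm³
x_c = 432666.67 / 9448.00 = 45.79 mm
y_c = 464797.33 / 9448.00 = 49.20 mm

x_c = 45.79 mm, y_c = 49.20 mm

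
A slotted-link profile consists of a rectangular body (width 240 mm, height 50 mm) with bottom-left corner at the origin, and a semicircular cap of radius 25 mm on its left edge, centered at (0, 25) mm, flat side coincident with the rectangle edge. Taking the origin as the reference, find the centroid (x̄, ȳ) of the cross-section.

x̄ = 110.12 mm, ȳ = 25.00 mm

rectangular body: A = 240 × 50 = 12000.00, centroid at (120.00, 25.00).
semicircular end: A = ½π·25² = 981.75, centroid at (-10.61, 25.00).
ΣA = 12981.75 mm², ΣAx̄ = 1429583.33 mm³, ΣAȳ = 324543.69 mm³.
x̄ = 1429583.33/12981.75 = 110.12 mm; ȳ = 324543.69/12981.75 = 25.00 mm.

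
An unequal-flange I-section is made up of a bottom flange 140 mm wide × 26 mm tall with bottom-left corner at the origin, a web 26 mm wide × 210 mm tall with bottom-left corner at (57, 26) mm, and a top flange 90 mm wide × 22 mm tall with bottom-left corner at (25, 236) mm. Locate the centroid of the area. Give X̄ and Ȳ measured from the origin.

X̄ = 70.00 mm, Ȳ = 112.96 mm

bottom flange: A = 140 × 26 = 3640.00, centroid at (70.00, 13.00).
web: A = 26 × 210 = 5460.00, centroid at (70.00, 131.00).
top flange: A = 90 × 22 = 1980.00, centroid at (70.00, 247.00).
ΣA = 11080.00 mm²
ΣAX̄ = (3640.00)(70.00) + (5460.00)(70.00) + (1980.00)(70.00) = 775600.00 mm³
ΣAȲ = (3640.00)(13.00) + (5460.00)(131.00) + (1980.00)(247.00) = 1251640.00 mm³
X̄ = 775600.00 / 11080.00 = 70.00 mm
Ȳ = 1251640.00 / 11080.00 = 112.96 mm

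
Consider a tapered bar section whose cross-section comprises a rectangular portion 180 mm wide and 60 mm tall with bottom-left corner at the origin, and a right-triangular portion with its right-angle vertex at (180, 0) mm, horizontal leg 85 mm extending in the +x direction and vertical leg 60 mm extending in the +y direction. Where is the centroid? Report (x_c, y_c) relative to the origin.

x_c = 112.60 mm, y_c = 28.09 mm

Part | A | x̄ᵢ | ȳᵢ | A·x̄ᵢ | A·ȳᵢ
rectangular portion | 10800.00 | 90.00 | 30.00 | 972000.00 | 324000.00
triangular portion | 2550.00 | 208.33 | 20.00 | 531250.00 | 51000.00
Σ | 13350.00 |  |  | 1503250.00 | 375000.00
x_c = 1503250.00 / 13350.00 = 112.60 mm
y_c = 375000.00 / 13350.00 = 28.09 mm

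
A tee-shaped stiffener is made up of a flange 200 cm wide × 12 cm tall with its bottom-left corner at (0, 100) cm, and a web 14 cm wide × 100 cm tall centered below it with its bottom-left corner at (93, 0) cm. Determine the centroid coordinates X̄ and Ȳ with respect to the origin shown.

Part | A | x̄ᵢ | ȳᵢ | A·x̄ᵢ | A·ȳᵢ
web | 1400.00 | 100.00 | 50.00 | 140000.00 | 70000.00
flange | 2400.00 | 100.00 | 106.00 | 240000.00 | 254400.00
Σ | 3800.00 |  |  | 380000.00 | 324400.00
X̄ = 380000.00 / 3800.00 = 100.00 cm
Ȳ = 324400.00 / 3800.00 = 85.37 cm

X̄ = 100.00 cm, Ȳ = 85.37 cm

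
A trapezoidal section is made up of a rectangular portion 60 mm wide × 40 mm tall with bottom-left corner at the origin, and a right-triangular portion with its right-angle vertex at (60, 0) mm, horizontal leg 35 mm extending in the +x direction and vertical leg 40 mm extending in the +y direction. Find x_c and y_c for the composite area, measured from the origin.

rectangular portion: A = 60 × 40 = 2400.00, centroid at (30.00, 20.00).
triangular portion: A = ½·35·40 = 700.00, centroid at (71.67, 13.33).
ΣA = 3100.00 mm², ΣAx_c = 122166.67 mm³, ΣAy_c = 57333.33 mm³.
x_c = 122166.67/3100.00 = 39.41 mm; y_c = 57333.33/3100.00 = 18.49 mm.

x_c = 39.41 mm, y_c = 18.49 mm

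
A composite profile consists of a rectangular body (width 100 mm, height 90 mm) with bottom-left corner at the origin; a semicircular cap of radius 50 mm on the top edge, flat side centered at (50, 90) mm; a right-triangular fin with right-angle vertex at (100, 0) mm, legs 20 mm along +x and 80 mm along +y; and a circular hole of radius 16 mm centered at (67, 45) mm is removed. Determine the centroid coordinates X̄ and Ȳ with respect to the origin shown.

X̄ = 52.45 mm, Ȳ = 63.99 mm

rectangular body: A = 100 × 90 = 9000.00, centroid at (50.00, 45.00).
semicircular top: A = ½π·50² = 3926.99, centroid at (50.00, 111.22).
triangular fin: A = ½·20·80 = 800.00, centroid at (106.67, 26.67).
hole: A = −π·16² = -804.25, centroid at (67.00, 45.00).
ΣA = 12922.74 mm², ΣAX̄ = 677798.28 mm³, ΣAȲ = 826904.69 mm³.
X̄ = 677798.28/12922.74 = 52.45 mm; Ȳ = 826904.69/12922.74 = 63.99 mm.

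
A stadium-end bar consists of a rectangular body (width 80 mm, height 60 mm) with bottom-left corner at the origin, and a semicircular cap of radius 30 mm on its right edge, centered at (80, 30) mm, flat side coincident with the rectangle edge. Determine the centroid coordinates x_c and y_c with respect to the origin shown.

rectangular body: A = 80 × 60 = 4800.00, centroid at (40.00, 30.00).
semicircular end: A = ½π·30² = 1413.72, centroid at (92.73, 30.00).
ΣA = 6213.72 mm²
ΣAx_c = (4800.00)(40.00) + (1413.72)(92.73) = 323097.34 mm³
ΣAy_c = (4800.00)(30.00) + (1413.72)(30.00) = 186411.50 mm³
x_c = 323097.34 / 6213.72 = 52.00 mm
y_c = 186411.50 / 6213.72 = 30.00 mm

x_c = 52.00 mm, y_c = 30.00 mm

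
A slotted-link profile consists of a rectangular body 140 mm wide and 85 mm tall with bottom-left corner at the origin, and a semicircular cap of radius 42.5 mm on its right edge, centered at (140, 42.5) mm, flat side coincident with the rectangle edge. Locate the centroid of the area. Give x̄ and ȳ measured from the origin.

rectangular body: A = 140 × 85 = 11900.00, centroid at (70.00, 42.50).
semicircular end: A = ½π·42.5² = 2837.25, centroid at (158.04, 42.50).
ΣA = 14737.25 mm², ΣAx̄ = 1281392.20 mm³, ΣAȳ = 626333.16 mm³.
x̄ = 1281392.20/14737.25 = 86.95 mm; ȳ = 626333.16/14737.25 = 42.50 mm.

x̄ = 86.95 mm, ȳ = 42.50 mm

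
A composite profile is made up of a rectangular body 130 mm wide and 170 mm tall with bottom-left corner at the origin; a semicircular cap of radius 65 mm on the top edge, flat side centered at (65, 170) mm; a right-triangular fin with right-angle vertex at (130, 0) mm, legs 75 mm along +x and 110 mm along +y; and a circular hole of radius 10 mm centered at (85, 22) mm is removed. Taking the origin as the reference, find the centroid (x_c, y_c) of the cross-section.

x_c = 76.21 mm, y_c = 102.44 mm

Part | A | x̄ᵢ | ȳᵢ | A·x̄ᵢ | A·ȳᵢ
rectangular body | 22100.00 | 65.00 | 85.00 | 1436500.00 | 1878500.00
semicircular top | 6636.61 | 65.00 | 197.59 | 431379.94 | 1311307.80
triangular fin | 4125.00 | 155.00 | 36.67 | 639375.00 | 151250.00
hole | -314.16 | 85.00 | 22.00 | -26703.54 | -6911.50
Σ | 32547.46 |  |  | 2480551.40 | 3334146.29
x_c = 2480551.40 / 32547.46 = 76.21 mm
y_c = 3334146.29 / 32547.46 = 102.44 mm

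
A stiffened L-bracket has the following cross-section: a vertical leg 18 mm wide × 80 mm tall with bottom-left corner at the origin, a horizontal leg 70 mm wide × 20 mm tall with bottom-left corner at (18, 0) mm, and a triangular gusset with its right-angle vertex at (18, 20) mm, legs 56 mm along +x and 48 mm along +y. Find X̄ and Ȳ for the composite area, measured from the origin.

X̄ = 32.61 mm, Ȳ = 28.68 mm

vertical leg: A = 18 × 80 = 1440.00, centroid at (9.00, 40.00).
horizontal leg: A = 70 × 20 = 1400.00, centroid at (53.00, 10.00).
gusset: A = ½·56·48 = 1344.00, centroid at (36.67, 36.00).
ΣA = 4184.00 mm²
ΣAX̄ = (1440.00)(9.00) + (1400.00)(53.00) + (1344.00)(36.67) = 136440.00 mm³
ΣAȲ = (1440.00)(40.00) + (1400.00)(10.00) + (1344.00)(36.00) = 119984.00 mm³
X̄ = 136440.00 / 4184.00 = 32.61 mm
Ȳ = 119984.00 / 4184.00 = 28.68 mm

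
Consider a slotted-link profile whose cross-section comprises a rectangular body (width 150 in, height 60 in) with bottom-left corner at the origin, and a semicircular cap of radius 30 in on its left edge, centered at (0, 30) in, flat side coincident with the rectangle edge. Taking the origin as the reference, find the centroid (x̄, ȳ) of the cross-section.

Part | A | x̄ᵢ | ȳᵢ | A·x̄ᵢ | A·ȳᵢ
rectangular body | 9000.00 | 75.00 | 30.00 | 675000.00 | 270000.00
semicircular end | 1413.72 | -12.73 | 30.00 | -18000.00 | 42411.50
Σ | 10413.72 |  |  | 657000.00 | 312411.50
x̄ = 657000.00 / 10413.72 = 63.09 in
ȳ = 312411.50 / 10413.72 = 30.00 in

x̄ = 63.09 in, ȳ = 30.00 in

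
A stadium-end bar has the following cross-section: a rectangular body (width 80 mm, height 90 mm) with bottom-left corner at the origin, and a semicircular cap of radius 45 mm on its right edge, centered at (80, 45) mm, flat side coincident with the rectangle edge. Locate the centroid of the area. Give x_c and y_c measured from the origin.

Part | A | x̄ᵢ | ȳᵢ | A·x̄ᵢ | A·ȳᵢ
rectangular body | 7200.00 | 40.00 | 45.00 | 288000.00 | 324000.00
semicircular end | 3180.86 | 99.10 | 45.00 | 315219.00 | 143138.82
Σ | 10380.86 |  |  | 603219.00 | 467138.82
x_c = 603219.00 / 10380.86 = 58.11 mm
y_c = 467138.82 / 10380.86 = 45.00 mm

x_c = 58.11 mm, y_c = 45.00 mm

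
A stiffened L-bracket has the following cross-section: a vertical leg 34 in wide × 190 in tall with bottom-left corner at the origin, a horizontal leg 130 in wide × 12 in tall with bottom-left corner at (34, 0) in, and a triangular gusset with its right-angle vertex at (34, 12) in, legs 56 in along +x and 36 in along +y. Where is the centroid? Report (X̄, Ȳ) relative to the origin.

X̄ = 35.15 in, Ȳ = 71.69 in

vertical leg: A = 34 × 190 = 6460.00, centroid at (17.00, 95.00).
horizontal leg: A = 130 × 12 = 1560.00, centroid at (99.00, 6.00).
gusset: A = ½·56·36 = 1008.00, centroid at (52.67, 24.00).
ΣA = 9028.00 in²
ΣAX̄ = (6460.00)(17.00) + (1560.00)(99.00) + (1008.00)(52.67) = 317348.00 in³
ΣAȲ = (6460.00)(95.00) + (1560.00)(6.00) + (1008.00)(24.00) = 647252.00 in³
X̄ = 317348.00 / 9028.00 = 35.15 in
Ȳ = 647252.00 / 9028.00 = 71.69 in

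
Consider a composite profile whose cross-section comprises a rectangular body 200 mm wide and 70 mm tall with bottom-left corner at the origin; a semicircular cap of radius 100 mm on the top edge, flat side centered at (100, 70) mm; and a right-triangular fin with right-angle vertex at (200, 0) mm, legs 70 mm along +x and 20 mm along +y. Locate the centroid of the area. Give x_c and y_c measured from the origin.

x_c = 102.84 mm, y_c = 74.35 mm

Part | A | x̄ᵢ | ȳᵢ | A·x̄ᵢ | A·ȳᵢ
rectangular body | 14000.00 | 100.00 | 35.00 | 1400000.00 | 490000.00
semicircular top | 15707.96 | 100.00 | 112.44 | 1570796.33 | 1766224.10
triangular fin | 700.00 | 223.33 | 6.67 | 156333.33 | 4666.67
Σ | 30407.96 |  |  | 3127129.66 | 2260890.76
x_c = 3127129.66 / 30407.96 = 102.84 mm
y_c = 2260890.76 / 30407.96 = 74.35 mm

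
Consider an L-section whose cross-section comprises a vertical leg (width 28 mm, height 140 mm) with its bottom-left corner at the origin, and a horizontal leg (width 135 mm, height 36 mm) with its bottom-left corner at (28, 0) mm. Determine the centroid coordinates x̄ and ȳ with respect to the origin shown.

x̄ = 59.11 mm, ȳ = 41.22 mm

vertical leg: A = 28 × 140 = 3920.00, centroid at (14.00, 70.00).
horizontal leg: A = 135 × 36 = 4860.00, centroid at (95.50, 18.00).
ΣA = 8780.00 mm², ΣAx̄ = 519010.00 mm³, ΣAȳ = 361880.00 mm³.
x̄ = 519010.00/8780.00 = 59.11 mm; ȳ = 361880.00/8780.00 = 41.22 mm.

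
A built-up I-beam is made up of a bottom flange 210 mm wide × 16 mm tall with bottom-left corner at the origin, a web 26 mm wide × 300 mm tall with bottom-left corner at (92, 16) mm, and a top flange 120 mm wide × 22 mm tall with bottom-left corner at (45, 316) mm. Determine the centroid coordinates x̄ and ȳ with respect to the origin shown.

x̄ = 105.00 mm, ȳ = 158.33 mm

Part | A | x̄ᵢ | ȳᵢ | A·x̄ᵢ | A·ȳᵢ
bottom flange | 3360.00 | 105.00 | 8.00 | 352800.00 | 26880.00
web | 7800.00 | 105.00 | 166.00 | 819000.00 | 1294800.00
top flange | 2640.00 | 105.00 | 327.00 | 277200.00 | 863280.00
Σ | 13800.00 |  |  | 1449000.00 | 2184960.00
x̄ = 1449000.00 / 13800.00 = 105.00 mm
ȳ = 2184960.00 / 13800.00 = 158.33 mm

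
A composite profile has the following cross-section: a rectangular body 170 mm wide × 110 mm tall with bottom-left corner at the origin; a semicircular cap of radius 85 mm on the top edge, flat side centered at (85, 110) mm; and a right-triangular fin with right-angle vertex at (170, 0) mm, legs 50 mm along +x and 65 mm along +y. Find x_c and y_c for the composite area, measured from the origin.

rectangular body: A = 170 × 110 = 18700.00, centroid at (85.00, 55.00).
semicircular top: A = ½π·85² = 11349.00, centroid at (85.00, 146.08).
triangular fin: A = ½·50·65 = 1625.00, centroid at (186.67, 21.67).
ΣA = 31674.00 mm², ΣAx_c = 2857498.63 mm³, ΣAy_c = 2721515.38 mm³.
x_c = 2857498.63/31674.00 = 90.22 mm; y_c = 2721515.38/31674.00 = 85.92 mm.

x_c = 90.22 mm, y_c = 85.92 mm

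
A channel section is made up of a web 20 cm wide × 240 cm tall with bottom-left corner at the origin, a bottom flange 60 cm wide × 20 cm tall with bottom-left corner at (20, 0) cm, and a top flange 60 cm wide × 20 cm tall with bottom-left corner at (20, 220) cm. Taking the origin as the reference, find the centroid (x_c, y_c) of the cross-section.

x_c = 23.33 cm, y_c = 120.00 cm

web: A = 20 × 240 = 4800.00, centroid at (10.00, 120.00).
bottom flange: A = 60 × 20 = 1200.00, centroid at (50.00, 10.00).
top flange: A = 60 × 20 = 1200.00, centroid at (50.00, 230.00).
ΣA = 7200.00 cm²
ΣAx_c = (4800.00)(10.00) + (1200.00)(50.00) + (1200.00)(50.00) = 168000.00 cm³
ΣAy_c = (4800.00)(120.00) + (1200.00)(10.00) + (1200.00)(230.00) = 864000.00 cm³
x_c = 168000.00 / 7200.00 = 23.33 cm
y_c = 864000.00 / 7200.00 = 120.00 cm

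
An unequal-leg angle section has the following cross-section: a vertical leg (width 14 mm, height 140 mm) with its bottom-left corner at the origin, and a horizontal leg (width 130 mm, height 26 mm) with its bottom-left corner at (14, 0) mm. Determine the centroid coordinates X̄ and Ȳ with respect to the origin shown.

X̄ = 52.57 mm, Ȳ = 33.92 mm

vertical leg: A = 14 × 140 = 1960.00, centroid at (7.00, 70.00).
horizontal leg: A = 130 × 26 = 3380.00, centroid at (79.00, 13.00).
ΣA = 5340.00 mm²
ΣAX̄ = (1960.00)(7.00) + (3380.00)(79.00) = 280740.00 mm³
ΣAȲ = (1960.00)(70.00) + (3380.00)(13.00) = 181140.00 mm³
X̄ = 280740.00 / 5340.00 = 52.57 mm
Ȳ = 181140.00 / 5340.00 = 33.92 mm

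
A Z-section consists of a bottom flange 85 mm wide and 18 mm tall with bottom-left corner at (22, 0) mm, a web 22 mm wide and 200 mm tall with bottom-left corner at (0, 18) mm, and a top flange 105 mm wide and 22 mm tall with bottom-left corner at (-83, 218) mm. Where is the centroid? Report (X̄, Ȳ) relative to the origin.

bottom flange: A = 85 × 18 = 1530.00, centroid at (64.50, 9.00).
web: A = 22 × 200 = 4400.00, centroid at (11.00, 118.00).
top flange: A = 105 × 22 = 2310.00, centroid at (-30.50, 229.00).
ΣA = 8240.00 mm²
ΣAX̄ = (1530.00)(64.50) + (4400.00)(11.00) + (2310.00)(-30.50) = 76630.00 mm³
ΣAȲ = (1530.00)(9.00) + (4400.00)(118.00) + (2310.00)(229.00) = 1061960.00 mm³
X̄ = 76630.00 / 8240.00 = 9.30 mm
Ȳ = 1061960.00 / 8240.00 = 128.88 mm

X̄ = 9.30 mm, Ȳ = 128.88 mm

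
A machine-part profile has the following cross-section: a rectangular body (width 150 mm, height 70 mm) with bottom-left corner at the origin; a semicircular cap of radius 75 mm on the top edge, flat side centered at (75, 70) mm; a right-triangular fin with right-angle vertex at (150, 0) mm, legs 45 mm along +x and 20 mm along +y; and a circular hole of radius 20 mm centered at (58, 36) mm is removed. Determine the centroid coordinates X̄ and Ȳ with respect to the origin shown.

rectangular body: A = 150 × 70 = 10500.00, centroid at (75.00, 35.00).
semicircular top: A = ½π·75² = 8835.73, centroid at (75.00, 101.83).
triangular fin: A = ½·45·20 = 450.00, centroid at (165.00, 6.67).
hole: A = −π·20² = -1256.64, centroid at (58.00, 36.00).
ΣA = 18529.09 mm², ΣAX̄ = 1451544.75 mm³, ΣAȲ = 1225012.12 mm³.
X̄ = 1451544.75/18529.09 = 78.34 mm; Ȳ = 1225012.12/18529.09 = 66.11 mm.

X̄ = 78.34 mm, Ȳ = 66.11 mm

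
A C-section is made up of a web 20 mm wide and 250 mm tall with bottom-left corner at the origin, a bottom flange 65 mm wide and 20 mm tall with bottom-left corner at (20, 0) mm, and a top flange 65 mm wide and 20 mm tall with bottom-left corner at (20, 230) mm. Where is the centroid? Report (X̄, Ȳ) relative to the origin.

X̄ = 24.54 mm, Ȳ = 125.00 mm

Part | A | x̄ᵢ | ȳᵢ | A·x̄ᵢ | A·ȳᵢ
web | 5000.00 | 10.00 | 125.00 | 50000.00 | 625000.00
bottom flange | 1300.00 | 52.50 | 10.00 | 68250.00 | 13000.00
top flange | 1300.00 | 52.50 | 240.00 | 68250.00 | 312000.00
Σ | 7600.00 |  |  | 186500.00 | 950000.00
X̄ = 186500.00 / 7600.00 = 24.54 mm
Ȳ = 950000.00 / 7600.00 = 125.00 mm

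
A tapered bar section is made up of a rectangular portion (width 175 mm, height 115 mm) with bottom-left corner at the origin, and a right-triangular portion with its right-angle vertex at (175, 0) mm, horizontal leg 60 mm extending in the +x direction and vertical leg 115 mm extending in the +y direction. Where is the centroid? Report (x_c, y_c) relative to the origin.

Part | A | x̄ᵢ | ȳᵢ | A·x̄ᵢ | A·ȳᵢ
rectangular portion | 20125.00 | 87.50 | 57.50 | 1760937.50 | 1157187.50
triangular portion | 3450.00 | 195.00 | 38.33 | 672750.00 | 132250.00
Σ | 23575.00 |  |  | 2433687.50 | 1289437.50
x_c = 2433687.50 / 23575.00 = 103.23 mm
y_c = 1289437.50 / 23575.00 = 54.70 mm

x_c = 103.23 mm, y_c = 54.70 mm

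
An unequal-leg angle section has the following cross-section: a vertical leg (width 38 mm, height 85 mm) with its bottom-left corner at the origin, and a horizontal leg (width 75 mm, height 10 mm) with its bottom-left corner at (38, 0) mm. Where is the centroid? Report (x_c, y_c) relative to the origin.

x_c = 29.65 mm, y_c = 35.43 mm

vertical leg: A = 38 × 85 = 3230.00, centroid at (19.00, 42.50).
horizontal leg: A = 75 × 10 = 750.00, centroid at (75.50, 5.00).
ΣA = 3980.00 mm²
ΣAx_c = (3230.00)(19.00) + (750.00)(75.50) = 117995.00 mm³
ΣAy_c = (3230.00)(42.50) + (750.00)(5.00) = 141025.00 mm³
x_c = 117995.00 / 3980.00 = 29.65 mm
y_c = 141025.00 / 3980.00 = 35.43 mm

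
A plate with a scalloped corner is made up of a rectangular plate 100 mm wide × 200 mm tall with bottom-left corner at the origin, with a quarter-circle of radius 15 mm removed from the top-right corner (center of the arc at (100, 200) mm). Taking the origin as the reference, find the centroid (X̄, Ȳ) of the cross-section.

X̄ = 49.61 mm, Ȳ = 99.17 mm

Part | A | x̄ᵢ | ȳᵢ | A·x̄ᵢ | A·ȳᵢ
plate | 20000.00 | 50.00 | 100.00 | 1000000.00 | 2000000.00
removed quarter-circle | -176.71 | 93.63 | 193.63 | -16546.46 | -34217.92
Σ | 19823.29 |  |  | 983453.54 | 1965782.08
X̄ = 983453.54 / 19823.29 = 49.61 mm
Ȳ = 1965782.08 / 19823.29 = 99.17 mm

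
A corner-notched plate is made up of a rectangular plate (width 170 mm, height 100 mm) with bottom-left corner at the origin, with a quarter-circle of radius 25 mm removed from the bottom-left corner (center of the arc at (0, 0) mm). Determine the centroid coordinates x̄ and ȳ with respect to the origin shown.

x̄ = 87.21 mm, ȳ = 51.17 mm

plate: A = 170 × 100 = 17000.00, centroid at (85.00, 50.00).
removed quarter-circle: A = −¼π·25² = -490.87, centroid at (10.61, 10.61).
ΣA = 16509.13 mm², ΣAx̄ = 1439791.67 mm³, ΣAȳ = 844791.67 mm³.
x̄ = 1439791.67/16509.13 = 87.21 mm; ȳ = 844791.67/16509.13 = 51.17 mm.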